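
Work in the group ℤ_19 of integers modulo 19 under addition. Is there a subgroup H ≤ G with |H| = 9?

9 does not divide |G| = 19, so by Lagrange no subgroup of order 9 exists.

No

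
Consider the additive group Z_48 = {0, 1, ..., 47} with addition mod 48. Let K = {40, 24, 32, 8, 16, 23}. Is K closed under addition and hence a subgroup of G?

The identity 0 ∉ K, so K is not a subgroup.

No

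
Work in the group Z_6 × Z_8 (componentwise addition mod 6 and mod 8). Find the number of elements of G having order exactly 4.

An element (a,b) has order lcm(ord(a), ord(b)); count pairs with lcm equal to 4.
Enumerating gives 4 such elements.

4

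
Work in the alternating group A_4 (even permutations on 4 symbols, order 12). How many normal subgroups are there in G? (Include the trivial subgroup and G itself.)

3

G has 10 subgroups. Checking conjugation-invariance by order — order 1: 1/1 normal; order 2: 0/3 normal; order 3: 0/4 normal; order 4: 1/1 normal; order 12: 1/1 normal.
Total normal subgroups: 3.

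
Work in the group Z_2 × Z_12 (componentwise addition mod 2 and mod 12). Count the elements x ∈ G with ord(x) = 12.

An element (a,b) has order lcm(ord(a), ord(b)); count pairs with lcm equal to 12.
Enumerating gives 8 such elements.

8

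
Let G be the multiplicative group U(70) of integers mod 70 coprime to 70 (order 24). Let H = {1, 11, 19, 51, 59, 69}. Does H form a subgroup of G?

|H| = 6 divides |G| = 24, consistent with Lagrange.
H contains the identity, every element's inverse is in H, and H is closed under ·: it is a subgroup.
In fact H = ⟨19⟩.

Yes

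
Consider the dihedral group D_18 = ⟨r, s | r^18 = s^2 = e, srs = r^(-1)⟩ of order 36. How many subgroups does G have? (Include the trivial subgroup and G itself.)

|G| = 36, so by Lagrange every subgroup order divides 36. Divisors: 1, 2, 3, 4, 6, 9, 12, 18, 36.
Subgroups by order — order 1: 1; order 2: 19; order 3: 1; order 4: 9; order 6: 7; order 9: 1; order 12: 3; order 18: 3; order 36: 1.
Total: 1 + 19 + 1 + 9 + 7 + 1 + 3 + 3 + 1 = 45.

45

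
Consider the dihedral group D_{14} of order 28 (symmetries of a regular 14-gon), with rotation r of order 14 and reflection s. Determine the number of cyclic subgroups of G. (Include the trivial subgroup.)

Group the elements of G by the cyclic subgroup they generate; each cyclic subgroup of order d accounts for φ(d) elements.
Cyclic subgroups by order — order 1: 1; order 2: 15; order 7: 1; order 14: 1.
Total: 18.

18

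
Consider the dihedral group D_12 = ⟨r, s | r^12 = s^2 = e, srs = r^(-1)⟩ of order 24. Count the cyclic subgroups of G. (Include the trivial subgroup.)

18

Group the elements of G by the cyclic subgroup they generate; each cyclic subgroup of order d accounts for φ(d) elements.
Cyclic subgroups by order — order 1: 1; order 2: 13; order 3: 1; order 4: 1; order 6: 1; order 12: 1.
Total: 18.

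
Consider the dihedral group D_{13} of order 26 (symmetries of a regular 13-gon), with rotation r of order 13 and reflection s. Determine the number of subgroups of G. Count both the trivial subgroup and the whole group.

16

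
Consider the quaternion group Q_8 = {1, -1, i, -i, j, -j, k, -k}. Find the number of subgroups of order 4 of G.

3

|G| = 8 and 4 | 8, so subgroups of order 4 are possible by Lagrange.
The subgroups of order 4 are: {1, -1, i, -i}; {1, -1, j, -j}; {1, -1, k, -k}.
So G has 3 subgroups of order 4.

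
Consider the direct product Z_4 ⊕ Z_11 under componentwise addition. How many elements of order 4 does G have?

An element (a,b) has order lcm(ord(a), ord(b)); count pairs with lcm equal to 4.
Enumerating gives 2 such elements.

2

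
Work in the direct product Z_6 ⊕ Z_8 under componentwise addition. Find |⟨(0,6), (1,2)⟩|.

24

|⟨(0,6)⟩| = 4 and |⟨(1,2)⟩| = 12, so |H| is a multiple of lcm(4, 12) = 12 and divides |G| = 48.
Closing under the operation: H = {(0,0), (0,2), (0,4), (0,6), (1,0), (1,2), (1,4), (1,6), (2,0), (2,2), (2,4), (2,6), (3,0), (3,2), (3,4), (3,6), (4,0), (4,2), (4,4), (4,6), (5,0), (5,2), (5,4), (5,6)}, so |H| = 24.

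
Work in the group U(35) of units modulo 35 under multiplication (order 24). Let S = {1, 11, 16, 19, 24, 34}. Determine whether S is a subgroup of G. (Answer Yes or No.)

Yes

|S| = 6 divides |G| = 24, consistent with Lagrange.
S contains the identity, every element's inverse is in S, and S is closed under ·: it is a subgroup.
In fact S = ⟨19⟩.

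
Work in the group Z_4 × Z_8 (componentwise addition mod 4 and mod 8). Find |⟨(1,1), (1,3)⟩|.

|⟨(1,1)⟩| = 8 and |⟨(1,3)⟩| = 8, so |H| is a multiple of lcm(8, 8) = 8 and divides |G| = 32.
Closing under the operation: H = {(0,0), (0,2), (0,4), (0,6), (1,1), (1,3), (1,5), (1,7), (2,0), (2,2), (2,4), (2,6), (3,1), (3,3), (3,5), (3,7)}, so |H| = 16.

16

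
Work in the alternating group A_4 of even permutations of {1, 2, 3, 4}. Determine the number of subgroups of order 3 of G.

4

|G| = 12 and 3 | 12, so subgroups of order 3 are possible by Lagrange.
The subgroups of order 3 are: {e, (1 2 3), (1 3 2)}; {e, (1 2 4), (1 4 2)}; {e, (1 3 4), (1 4 3)}; {e, (2 3 4), (2 4 3)}.
So G has 4 subgroups of order 3.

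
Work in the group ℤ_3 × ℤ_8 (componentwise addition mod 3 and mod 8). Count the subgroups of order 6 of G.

|G| = 24 and 6 | 24, so subgroups of order 6 are possible by Lagrange.
The subgroups of order 6 are: {(0,0), (0,4), (1,0), (1,4), (2,0), (2,4)}.
So G has 1 subgroup of order 6.

1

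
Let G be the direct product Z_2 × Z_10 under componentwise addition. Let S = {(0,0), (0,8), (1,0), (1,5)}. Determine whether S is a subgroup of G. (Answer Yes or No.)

No

(0,8) ∈ S but its inverse (0,2) ∉ S, so S is not a subgroup.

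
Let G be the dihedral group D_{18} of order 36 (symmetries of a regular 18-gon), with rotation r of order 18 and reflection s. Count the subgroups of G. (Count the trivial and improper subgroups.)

|G| = 36, so by Lagrange every subgroup order divides 36. Divisors: 1, 2, 3, 4, 6, 9, 12, 18, 36.
Subgroups by order — order 1: 1; order 2: 19; order 3: 1; order 4: 9; order 6: 7; order 9: 1; order 12: 3; order 18: 3; order 36: 1.
Total: 1 + 19 + 1 + 9 + 7 + 1 + 3 + 3 + 1 = 45.

45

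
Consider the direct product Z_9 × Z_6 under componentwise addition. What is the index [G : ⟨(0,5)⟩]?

|⟨(0,5)⟩| = 6 and |G| = 54.
By Lagrange, [G : H] = |G|/|H| = 54/6 = 9.

9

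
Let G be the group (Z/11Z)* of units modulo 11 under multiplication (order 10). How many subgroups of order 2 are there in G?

1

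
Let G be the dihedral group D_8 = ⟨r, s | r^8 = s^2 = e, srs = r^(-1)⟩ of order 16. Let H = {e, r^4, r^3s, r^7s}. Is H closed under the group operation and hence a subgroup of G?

Yes

|H| = 4 divides |G| = 16, consistent with Lagrange.
H contains the identity, every element's inverse is in H, and H is closed under ·: it is a subgroup.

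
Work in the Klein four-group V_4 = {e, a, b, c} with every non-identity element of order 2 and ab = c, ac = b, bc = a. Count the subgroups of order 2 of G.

3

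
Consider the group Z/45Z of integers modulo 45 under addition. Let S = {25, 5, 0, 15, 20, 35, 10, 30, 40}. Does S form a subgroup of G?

|S| = 9 divides |G| = 45, consistent with Lagrange.
S contains the identity, every element's inverse is in S, and S is closed under +: it is a subgroup.
In fact S = ⟨35⟩.

Yes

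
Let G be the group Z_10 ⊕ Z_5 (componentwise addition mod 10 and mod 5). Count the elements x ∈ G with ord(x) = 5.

24

An element (a,b) has order lcm(ord(a), ord(b)); count pairs with lcm equal to 5.
Enumerating gives 24 such elements.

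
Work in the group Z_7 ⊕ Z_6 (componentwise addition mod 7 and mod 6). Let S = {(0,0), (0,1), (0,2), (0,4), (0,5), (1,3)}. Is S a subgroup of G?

(1,3) ∈ S but its inverse (6,3) ∉ S, so S is not a subgroup.

No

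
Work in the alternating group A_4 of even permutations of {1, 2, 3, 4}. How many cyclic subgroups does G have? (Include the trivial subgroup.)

8

A cyclic subgroup of order d is generated by each of its φ(d) elements of order d, so the cyclic subgroups of order d number (#elements of order d)/φ(d).
Cyclic subgroups by order — order 1: 1; order 2: 3; order 3: 4.
Total: 8.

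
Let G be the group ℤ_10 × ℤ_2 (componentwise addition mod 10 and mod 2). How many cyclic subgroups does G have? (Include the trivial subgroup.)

A cyclic subgroup of order d is generated by each of its φ(d) elements of order d, so the cyclic subgroups of order d number (#elements of order d)/φ(d).
Cyclic subgroups by order — order 1: 1; order 2: 3; order 5: 1; order 10: 3.
Total: 8.

8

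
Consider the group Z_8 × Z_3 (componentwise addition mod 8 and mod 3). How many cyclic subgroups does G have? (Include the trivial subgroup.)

8

Group the elements of G by the cyclic subgroup they generate; each cyclic subgroup of order d accounts for φ(d) elements.
Cyclic subgroups by order — order 1: 1; order 2: 1; order 3: 1; order 4: 1; order 6: 1; order 8: 1; order 12: 1; order 24: 1.
Total: 8.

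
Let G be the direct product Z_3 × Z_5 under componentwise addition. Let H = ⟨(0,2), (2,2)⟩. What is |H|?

15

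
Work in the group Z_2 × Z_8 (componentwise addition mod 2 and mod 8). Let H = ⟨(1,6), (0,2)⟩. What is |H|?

8

|⟨(1,6)⟩| = 4 and |⟨(0,2)⟩| = 4, so |H| is a multiple of lcm(4, 4) = 4 and divides |G| = 16.
Closing under the operation: H = {(0,0), (0,2), (0,4), (0,6), (1,0), (1,2), (1,4), (1,6)}, so |H| = 8.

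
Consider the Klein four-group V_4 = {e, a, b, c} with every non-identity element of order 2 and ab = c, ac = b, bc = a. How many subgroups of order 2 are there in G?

|G| = 4 and 2 | 4, so subgroups of order 2 are possible by Lagrange.
The subgroups of order 2 are: {e, a}; {e, b}; {e, c}.
So G has 3 subgroups of order 2.

3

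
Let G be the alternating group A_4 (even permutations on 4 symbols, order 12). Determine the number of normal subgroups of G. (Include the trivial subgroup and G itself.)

G has 10 subgroups. Checking conjugation-invariance by order — order 1: 1/1 normal; order 2: 0/3 normal; order 3: 0/4 normal; order 4: 1/1 normal; order 12: 1/1 normal.
Total normal subgroups: 3.

3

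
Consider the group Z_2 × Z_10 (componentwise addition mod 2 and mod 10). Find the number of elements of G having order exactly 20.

0

An element (a,b) has order lcm(ord(a), ord(b)); count pairs with lcm equal to 20.
Enumerating gives 0 such elements.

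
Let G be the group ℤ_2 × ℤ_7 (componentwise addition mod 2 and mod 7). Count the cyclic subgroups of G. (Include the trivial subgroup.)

4

A cyclic subgroup of order d is generated by each of its φ(d) elements of order d, so the cyclic subgroups of order d number (#elements of order d)/φ(d).
Cyclic subgroups by order — order 1: 1; order 2: 1; order 7: 1; order 14: 1.
Total: 4.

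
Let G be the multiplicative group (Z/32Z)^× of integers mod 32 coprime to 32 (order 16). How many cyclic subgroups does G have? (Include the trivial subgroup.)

Group the elements of G by the cyclic subgroup they generate; each cyclic subgroup of order d accounts for φ(d) elements.
Cyclic subgroups by order — order 1: 1; order 2: 3; order 4: 2; order 8: 2.
Total: 8.

8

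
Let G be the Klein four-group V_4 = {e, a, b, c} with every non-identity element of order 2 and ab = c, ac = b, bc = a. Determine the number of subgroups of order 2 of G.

|G| = 4 and 2 | 4, so subgroups of order 2 are possible by Lagrange.
The subgroups of order 2 are: {e, a}; {e, b}; {e, c}.
So G has 3 subgroups of order 2.

3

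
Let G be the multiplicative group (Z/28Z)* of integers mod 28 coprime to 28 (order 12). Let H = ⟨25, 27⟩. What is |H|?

6

|⟨25⟩| = 3 and |⟨27⟩| = 2, so |H| is a multiple of lcm(3, 2) = 6 and divides |G| = 12.
Closing under the operation: H = {1, 3, 9, 19, 25, 27}, so |H| = 6.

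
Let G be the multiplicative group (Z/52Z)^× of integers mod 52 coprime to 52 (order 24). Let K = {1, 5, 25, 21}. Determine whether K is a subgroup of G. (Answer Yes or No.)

|K| = 4 divides |G| = 24, consistent with Lagrange.
K contains the identity, every element's inverse is in K, and K is closed under ·: it is a subgroup.
In fact K = ⟨21⟩.

Yes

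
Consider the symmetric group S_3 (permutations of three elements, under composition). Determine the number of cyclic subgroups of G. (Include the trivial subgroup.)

A cyclic subgroup of order d is generated by each of its φ(d) elements of order d, so the cyclic subgroups of order d number (#elements of order d)/φ(d).
Cyclic subgroups by order — order 1: 1; order 2: 3; order 3: 1.
Total: 5.

5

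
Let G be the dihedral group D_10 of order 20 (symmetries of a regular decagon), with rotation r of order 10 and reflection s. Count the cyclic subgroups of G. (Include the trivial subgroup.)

14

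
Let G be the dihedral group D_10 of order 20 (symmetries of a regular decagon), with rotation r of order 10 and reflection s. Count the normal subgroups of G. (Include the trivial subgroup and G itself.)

G has 22 subgroups. Checking conjugation-invariance by order — order 1: 1/1 normal; order 2: 1/11 normal; order 4: 0/5 normal; order 5: 1/1 normal; order 10: 3/3 normal; order 20: 1/1 normal.
Total normal subgroups: 7.

7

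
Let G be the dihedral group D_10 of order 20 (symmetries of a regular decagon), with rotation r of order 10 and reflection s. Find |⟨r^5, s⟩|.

|⟨r^5⟩| = 2 and |⟨s⟩| = 2, so |H| is a multiple of lcm(2, 2) = 2 and divides |G| = 20.
Closing under the operation: H = {e, r^5, s, r^5s}, so |H| = 4.

4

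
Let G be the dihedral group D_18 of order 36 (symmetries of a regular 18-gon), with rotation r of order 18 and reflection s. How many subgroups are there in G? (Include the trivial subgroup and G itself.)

45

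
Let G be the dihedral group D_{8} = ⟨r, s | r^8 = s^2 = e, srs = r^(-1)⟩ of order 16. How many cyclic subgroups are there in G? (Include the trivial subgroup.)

Group the elements of G by the cyclic subgroup they generate; each cyclic subgroup of order d accounts for φ(d) elements.
Cyclic subgroups by order — order 1: 1; order 2: 9; order 4: 1; order 8: 1.
Total: 12.

12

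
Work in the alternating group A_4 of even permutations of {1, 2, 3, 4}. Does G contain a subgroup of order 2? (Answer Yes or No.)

Yes

2 | 12. A subgroup of order 2 is {e, (1 2)(3 4)}.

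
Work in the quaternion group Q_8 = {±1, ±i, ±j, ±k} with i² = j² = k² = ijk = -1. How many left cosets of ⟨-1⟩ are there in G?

4

|⟨-1⟩| = 2 and |G| = 8.
By Lagrange, [G : H] = |G|/|H| = 8/2 = 4.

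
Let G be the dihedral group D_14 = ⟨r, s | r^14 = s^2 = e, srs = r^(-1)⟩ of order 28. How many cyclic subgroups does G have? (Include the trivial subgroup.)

A cyclic subgroup of order d is generated by each of its φ(d) elements of order d, so the cyclic subgroups of order d number (#elements of order d)/φ(d).
Cyclic subgroups by order — order 1: 1; order 2: 15; order 7: 1; order 14: 1.
Total: 18.

18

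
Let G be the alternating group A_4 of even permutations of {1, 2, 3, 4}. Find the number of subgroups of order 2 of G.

|G| = 12 and 2 | 12, so subgroups of order 2 are possible by Lagrange.
The subgroups of order 2 are: {e, (1 2)(3 4)}; {e, (1 3)(2 4)}; {e, (1 4)(2 3)}.
So G has 3 subgroups of order 2.

3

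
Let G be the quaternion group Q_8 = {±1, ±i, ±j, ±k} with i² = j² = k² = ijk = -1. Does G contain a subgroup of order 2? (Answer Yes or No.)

Yes

2 | 8. A subgroup of order 2 is {1, -1}.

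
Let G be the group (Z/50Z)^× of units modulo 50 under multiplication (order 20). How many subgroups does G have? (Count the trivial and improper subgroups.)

|G| = 20, so by Lagrange every subgroup order divides 20. Divisors: 1, 2, 4, 5, 10, 20.
Subgroups by order — order 1: 1; order 2: 1; order 4: 1; order 5: 1; order 10: 1; order 20: 1.
Total: 1 + 1 + 1 + 1 + 1 + 1 = 6.

6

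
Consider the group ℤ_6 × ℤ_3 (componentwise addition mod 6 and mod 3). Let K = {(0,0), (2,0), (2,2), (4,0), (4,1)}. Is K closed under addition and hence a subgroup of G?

No

|K| = 5 does not divide |G| = 18, so by Lagrange K is not a subgroup.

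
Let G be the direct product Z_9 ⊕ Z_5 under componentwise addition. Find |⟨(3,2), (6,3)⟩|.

15

|⟨(3,2)⟩| = 15 and |⟨(6,3)⟩| = 15, so |H| is a multiple of lcm(15, 15) = 15 and divides |G| = 45.
Closing under the operation: H = {(0,0), (0,1), (0,2), (0,3), (0,4), (3,0), (3,1), (3,2), (3,3), (3,4), (6,0), (6,1), (6,2), (6,3), (6,4)}, so |H| = 15.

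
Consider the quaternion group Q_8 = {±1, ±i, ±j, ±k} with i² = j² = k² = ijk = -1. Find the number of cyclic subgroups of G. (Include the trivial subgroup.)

A cyclic subgroup of order d is generated by each of its φ(d) elements of order d, so the cyclic subgroups of order d number (#elements of order d)/φ(d).
Cyclic subgroups by order — order 1: 1; order 2: 1; order 4: 3.
Total: 5.

5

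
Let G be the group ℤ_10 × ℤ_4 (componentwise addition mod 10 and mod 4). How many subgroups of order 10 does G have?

|G| = 40 and 10 | 40, so subgroups of order 10 are possible by Lagrange.
The subgroups of order 10 are: {(0,0), (0,2), (2,0), (2,2), (4,0), (4,2), (6,0), (6,2), (8,0), (8,2)}; {(0,0), (1,0), (2,0), (3,0), (4,0), (5,0), (6,0), (7,0), (8,0), (9,0)}; {(0,0), (1,2), (2,0), (3,2), (4,0), (5,2), (6,0), (7,2), (8,0), (9,2)}.
So G has 3 subgroups of order 10.

3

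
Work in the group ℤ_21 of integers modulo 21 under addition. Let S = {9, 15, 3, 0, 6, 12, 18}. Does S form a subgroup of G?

|S| = 7 divides |G| = 21, consistent with Lagrange.
S contains the identity, every element's inverse is in S, and S is closed under +: it is a subgroup.
In fact S = ⟨18⟩.

Yes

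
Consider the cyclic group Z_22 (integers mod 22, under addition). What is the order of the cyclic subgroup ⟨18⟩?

11

In Z_22, the order of an element a is n/gcd(a, n).
gcd(18, 22) = 2, so |⟨18⟩| = 22/2 = 11.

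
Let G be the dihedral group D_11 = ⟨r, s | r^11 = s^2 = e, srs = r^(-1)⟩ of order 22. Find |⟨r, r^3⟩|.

11

|⟨r⟩| = 11 and |⟨r^3⟩| = 11, so |H| is a multiple of lcm(11, 11) = 11 and divides |G| = 22.
Closing under the operation: H = {e, r, r^2, r^3, r^4, r^5, r^6, r^7, r^8, r^9, r^10}, so |H| = 11.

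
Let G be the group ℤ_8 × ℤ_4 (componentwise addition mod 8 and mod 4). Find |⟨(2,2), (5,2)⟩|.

16

|⟨(2,2)⟩| = 4 and |⟨(5,2)⟩| = 8, so |H| is a multiple of lcm(4, 8) = 8 and divides |G| = 32.
Closing under the operation: H = {(0,0), (0,2), (1,0), (1,2), (2,0), (2,2), (3,0), (3,2), (4,0), (4,2), (5,0), (5,2), (6,0), (6,2), (7,0), (7,2)}, so |H| = 16.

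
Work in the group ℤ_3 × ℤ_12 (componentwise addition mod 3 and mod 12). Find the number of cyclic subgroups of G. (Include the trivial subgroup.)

15

Group the elements of G by the cyclic subgroup they generate; each cyclic subgroup of order d accounts for φ(d) elements.
Cyclic subgroups by order — order 1: 1; order 2: 1; order 3: 4; order 4: 1; order 6: 4; order 12: 4.
Total: 15.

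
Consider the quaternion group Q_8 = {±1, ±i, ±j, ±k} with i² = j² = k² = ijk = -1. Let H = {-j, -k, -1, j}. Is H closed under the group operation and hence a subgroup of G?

No

The identity 1 ∉ H, so H is not a subgroup.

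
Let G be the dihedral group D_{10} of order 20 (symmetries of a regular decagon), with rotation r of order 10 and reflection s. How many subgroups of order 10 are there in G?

3

|G| = 20 and 10 | 20, so subgroups of order 10 are possible by Lagrange.
The subgroups of order 10 are: {e, r, r^2, r^3, r^4, r^5, r^6, r^7, r^8, r^9}; {e, r^2, r^4, r^6, r^8, s, r^2s, r^4s, r^6s, r^8s}; {e, r^2, r^4, r^6, r^8, rs, r^3s, r^5s, r^7s, r^9s}.
So G has 3 subgroups of order 10.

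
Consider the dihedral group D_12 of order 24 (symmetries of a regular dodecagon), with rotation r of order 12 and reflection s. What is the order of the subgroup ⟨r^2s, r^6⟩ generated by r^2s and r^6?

|⟨r^2s⟩| = 2 and |⟨r^6⟩| = 2, so |H| is a multiple of lcm(2, 2) = 2 and divides |G| = 24.
Closing under the operation: H = {e, r^6, r^2s, r^8s}, so |H| = 4.

4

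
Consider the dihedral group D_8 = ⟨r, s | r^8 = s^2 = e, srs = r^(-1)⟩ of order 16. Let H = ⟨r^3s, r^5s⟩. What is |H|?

8

|⟨r^3s⟩| = 2 and |⟨r^5s⟩| = 2, so |H| is a multiple of lcm(2, 2) = 2 and divides |G| = 16.
Closing under the operation: H = {e, r^2, r^4, r^6, rs, r^3s, r^5s, r^7s}, so |H| = 8.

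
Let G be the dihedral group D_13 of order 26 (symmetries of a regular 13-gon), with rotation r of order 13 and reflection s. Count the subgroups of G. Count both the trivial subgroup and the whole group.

|G| = 26, so by Lagrange every subgroup order divides 26. Divisors: 1, 2, 13, 26.
Subgroups by order — order 1: 1; order 2: 13; order 13: 1; order 26: 1.
Total: 1 + 13 + 1 + 1 = 16.

16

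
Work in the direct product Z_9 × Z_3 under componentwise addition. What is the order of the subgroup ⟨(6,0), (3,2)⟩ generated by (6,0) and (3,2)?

|⟨(6,0)⟩| = 3 and |⟨(3,2)⟩| = 3, so |H| is a multiple of lcm(3, 3) = 3 and divides |G| = 27.
Closing under the operation: H = {(0,0), (0,1), (0,2), (3,0), (3,1), (3,2), (6,0), (6,1), (6,2)}, so |H| = 9.

9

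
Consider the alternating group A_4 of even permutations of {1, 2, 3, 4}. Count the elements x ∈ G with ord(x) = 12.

No element of G has order 12 (even though 12 | 12).

0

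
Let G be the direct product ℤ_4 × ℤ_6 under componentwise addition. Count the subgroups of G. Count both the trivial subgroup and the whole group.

|G| = 24, so by Lagrange every subgroup order divides 24. Divisors: 1, 2, 3, 4, 6, 8, 12, 24.
Subgroups by order — order 1: 1; order 2: 3; order 3: 1; order 4: 3; order 6: 3; order 8: 1; order 12: 3; order 24: 1.
Total: 1 + 3 + 1 + 3 + 3 + 1 + 3 + 1 = 16.

16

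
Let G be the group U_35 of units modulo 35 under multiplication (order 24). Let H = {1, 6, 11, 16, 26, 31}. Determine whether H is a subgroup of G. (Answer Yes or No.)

|H| = 6 divides |G| = 24, consistent with Lagrange.
H contains the identity, every element's inverse is in H, and H is closed under ·: it is a subgroup.
In fact H = ⟨26⟩.

Yes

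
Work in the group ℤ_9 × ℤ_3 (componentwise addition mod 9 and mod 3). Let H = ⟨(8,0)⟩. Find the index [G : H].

|⟨(8,0)⟩| = 9 and |G| = 27.
By Lagrange, [G : H] = |G|/|H| = 27/9 = 3.

3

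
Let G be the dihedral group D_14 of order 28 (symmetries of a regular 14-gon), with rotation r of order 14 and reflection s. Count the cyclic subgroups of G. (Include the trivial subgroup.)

18

Group the elements of G by the cyclic subgroup they generate; each cyclic subgroup of order d accounts for φ(d) elements.
Cyclic subgroups by order — order 1: 1; order 2: 15; order 7: 1; order 14: 1.
Total: 18.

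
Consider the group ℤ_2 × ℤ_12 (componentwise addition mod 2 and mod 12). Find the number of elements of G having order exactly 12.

8

An element (a,b) has order lcm(ord(a), ord(b)); count pairs with lcm equal to 12.
Enumerating gives 8 such elements.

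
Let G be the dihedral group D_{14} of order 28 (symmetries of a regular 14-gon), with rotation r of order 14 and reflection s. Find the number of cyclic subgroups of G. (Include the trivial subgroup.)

18

Group the elements of G by the cyclic subgroup they generate; each cyclic subgroup of order d accounts for φ(d) elements.
Cyclic subgroups by order — order 1: 1; order 2: 15; order 7: 1; order 14: 1.
Total: 18.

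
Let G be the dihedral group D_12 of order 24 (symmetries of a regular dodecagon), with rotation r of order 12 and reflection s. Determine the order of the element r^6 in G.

Computing powers of r^6: the smallest k with (r^6)^k = e is k = 2.

2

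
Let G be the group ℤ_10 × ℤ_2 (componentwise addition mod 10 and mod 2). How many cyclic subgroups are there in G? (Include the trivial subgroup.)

8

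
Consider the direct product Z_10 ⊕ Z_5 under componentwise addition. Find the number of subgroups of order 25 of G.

|G| = 50 and 25 | 50, so subgroups of order 25 are possible by Lagrange.
The subgroups of order 25 are: {(0,0), (0,1), (0,2), (0,3), (0,4), (2,0), (2,1), (2,2), (2,3), (2,4), (4,0), (4,1), (4,2), (4,3), (4,4), (6,0), (6,1), (6,2), (6,3), (6,4), (8,0), (8,1), (8,2), (8,3), (8,4)}.
So G has 1 subgroup of order 25.

1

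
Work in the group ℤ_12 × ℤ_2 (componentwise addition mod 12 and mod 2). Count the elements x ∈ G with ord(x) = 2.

An element (a,b) has order lcm(ord(a), ord(b)); count pairs with lcm equal to 2.
Enumerating gives 3 such elements.

3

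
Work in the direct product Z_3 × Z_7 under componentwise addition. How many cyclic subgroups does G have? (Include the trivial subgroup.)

Group the elements of G by the cyclic subgroup they generate; each cyclic subgroup of order d accounts for φ(d) elements.
Cyclic subgroups by order — order 1: 1; order 3: 1; order 7: 1; order 21: 1.
Total: 4.

4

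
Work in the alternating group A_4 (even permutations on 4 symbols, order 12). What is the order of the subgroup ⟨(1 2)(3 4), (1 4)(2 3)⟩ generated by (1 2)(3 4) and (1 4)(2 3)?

4

|⟨(1 2)(3 4)⟩| = 2 and |⟨(1 4)(2 3)⟩| = 2, so |H| is a multiple of lcm(2, 2) = 2 and divides |G| = 12.
Closing under the operation: H = {e, (1 2)(3 4), (1 3)(2 4), (1 4)(2 3)}, so |H| = 4.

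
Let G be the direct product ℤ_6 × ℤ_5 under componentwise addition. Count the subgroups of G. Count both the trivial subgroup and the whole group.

8

|G| = 30, so by Lagrange every subgroup order divides 30. Divisors: 1, 2, 3, 5, 6, 10, 15, 30.
Subgroups by order — order 1: 1; order 2: 1; order 3: 1; order 5: 1; order 6: 1; order 10: 1; order 15: 1; order 30: 1.
Total: 1 + 1 + 1 + 1 + 1 + 1 + 1 + 1 = 8.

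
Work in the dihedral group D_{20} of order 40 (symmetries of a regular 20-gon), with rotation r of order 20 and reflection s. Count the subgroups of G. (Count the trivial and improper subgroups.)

|G| = 40, so by Lagrange every subgroup order divides 40. Divisors: 1, 2, 4, 5, 8, 10, 20, 40.
Subgroups by order — order 1: 1; order 2: 21; order 4: 11; order 5: 1; order 8: 5; order 10: 5; order 20: 3; order 40: 1.
Total: 1 + 21 + 11 + 1 + 5 + 5 + 3 + 1 = 48.

48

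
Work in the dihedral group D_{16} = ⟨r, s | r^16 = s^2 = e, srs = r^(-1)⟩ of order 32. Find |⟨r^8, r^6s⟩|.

4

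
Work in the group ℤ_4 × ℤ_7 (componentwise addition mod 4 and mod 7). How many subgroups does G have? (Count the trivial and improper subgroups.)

|G| = 28, so by Lagrange every subgroup order divides 28. Divisors: 1, 2, 4, 7, 14, 28.
Subgroups by order — order 1: 1; order 2: 1; order 4: 1; order 7: 1; order 14: 1; order 28: 1.
Total: 1 + 1 + 1 + 1 + 1 + 1 = 6.

6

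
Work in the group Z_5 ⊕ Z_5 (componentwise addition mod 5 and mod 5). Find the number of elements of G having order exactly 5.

An element (a,b) has order lcm(ord(a), ord(b)); count pairs with lcm equal to 5.
Enumerating gives 24 such elements.

24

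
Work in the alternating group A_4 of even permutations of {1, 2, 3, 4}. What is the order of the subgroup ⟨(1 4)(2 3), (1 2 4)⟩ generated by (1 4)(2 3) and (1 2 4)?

12

|⟨(1 4)(2 3)⟩| = 2 and |⟨(1 2 4)⟩| = 3, so |H| is a multiple of lcm(2, 3) = 6 and divides |G| = 12.
Closing {(1 4)(2 3), (1 2 4)} under the group operation gives all of G, so |H| = 12.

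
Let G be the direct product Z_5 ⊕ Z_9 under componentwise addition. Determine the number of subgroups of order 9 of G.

|G| = 45 and 9 | 45, so subgroups of order 9 are possible by Lagrange.
The subgroups of order 9 are: {(0,0), (0,1), (0,2), (0,3), (0,4), (0,5), (0,6), (0,7), (0,8)}.
So G has 1 subgroup of order 9.

1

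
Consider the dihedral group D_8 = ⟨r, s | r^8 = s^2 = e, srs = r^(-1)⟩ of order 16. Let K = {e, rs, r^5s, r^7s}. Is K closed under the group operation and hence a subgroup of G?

No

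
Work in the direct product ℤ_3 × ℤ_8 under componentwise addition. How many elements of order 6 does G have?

An element (a,b) has order lcm(ord(a), ord(b)); count pairs with lcm equal to 6.
Enumerating gives 2 such elements.

2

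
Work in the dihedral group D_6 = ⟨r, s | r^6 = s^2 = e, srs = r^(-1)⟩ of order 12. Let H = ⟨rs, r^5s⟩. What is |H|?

6

|⟨rs⟩| = 2 and |⟨r^5s⟩| = 2, so |H| is a multiple of lcm(2, 2) = 2 and divides |G| = 12.
Closing under the operation: H = {e, r^2, r^4, rs, r^3s, r^5s}, so |H| = 6.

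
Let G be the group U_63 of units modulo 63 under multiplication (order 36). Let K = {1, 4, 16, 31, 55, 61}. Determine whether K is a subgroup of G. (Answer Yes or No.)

|K| = 6 divides |G| = 36, consistent with Lagrange.
K contains the identity, every element's inverse is in K, and K is closed under ·: it is a subgroup.
In fact K = ⟨61⟩.

Yes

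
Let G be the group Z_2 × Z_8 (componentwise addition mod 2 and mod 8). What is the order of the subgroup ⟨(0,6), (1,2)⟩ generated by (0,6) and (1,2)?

8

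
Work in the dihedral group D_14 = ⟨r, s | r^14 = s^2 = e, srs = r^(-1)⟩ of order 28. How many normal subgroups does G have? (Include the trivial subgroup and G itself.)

G has 28 subgroups. Checking conjugation-invariance by order — order 1: 1/1 normal; order 2: 1/15 normal; order 4: 0/7 normal; order 7: 1/1 normal; order 14: 3/3 normal; order 28: 1/1 normal.
Total normal subgroups: 7.

7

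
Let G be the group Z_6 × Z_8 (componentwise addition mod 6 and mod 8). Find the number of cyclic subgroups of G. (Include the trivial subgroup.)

Each element a generates a cyclic subgroup ⟨a⟩; distinct elements may generate the same one (a cyclic group of order d has φ(d) generators).
Cyclic subgroups by order — order 1: 1; order 2: 3; order 3: 1; order 4: 2; order 6: 3; order 8: 2; order 12: 2; order 24: 2.
Total: 16.

16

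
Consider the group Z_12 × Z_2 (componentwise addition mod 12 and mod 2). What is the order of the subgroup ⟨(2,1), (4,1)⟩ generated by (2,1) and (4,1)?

12

|⟨(2,1)⟩| = 6 and |⟨(4,1)⟩| = 6, so |H| is a multiple of lcm(6, 6) = 6 and divides |G| = 24.
Closing under the operation: H = {(0,0), (0,1), (2,0), (2,1), (4,0), (4,1), (6,0), (6,1), (8,0), (8,1), (10,0), (10,1)}, so |H| = 12.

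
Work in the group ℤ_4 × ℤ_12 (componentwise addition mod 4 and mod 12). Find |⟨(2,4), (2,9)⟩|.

24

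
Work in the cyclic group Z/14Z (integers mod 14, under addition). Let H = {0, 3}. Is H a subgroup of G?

3 ∈ H but its inverse 11 ∉ H, so H is not a subgroup.

No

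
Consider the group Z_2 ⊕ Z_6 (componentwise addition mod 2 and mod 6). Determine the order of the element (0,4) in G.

The order of (0,4) in Z_2 × Z_6 is lcm(ord(0) in Z_2, ord(4) in Z_6).
ord(0) = 1 and ord(4) = 3, so |⟨(0,4)⟩| = lcm(1, 3) = 3.

3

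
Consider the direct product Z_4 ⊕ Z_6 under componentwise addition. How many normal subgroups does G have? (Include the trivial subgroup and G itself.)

G is abelian, so every subgroup is normal.
G has 16 subgroups in total, hence 16 normal subgroups.

16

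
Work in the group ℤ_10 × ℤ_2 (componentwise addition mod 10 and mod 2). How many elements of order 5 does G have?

An element (a,b) has order lcm(ord(a), ord(b)); count pairs with lcm equal to 5.
Enumerating gives 4 such elements.

4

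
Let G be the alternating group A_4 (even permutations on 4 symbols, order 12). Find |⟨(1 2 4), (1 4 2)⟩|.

3

|⟨(1 2 4)⟩| = 3 and |⟨(1 4 2)⟩| = 3, so |H| is a multiple of lcm(3, 3) = 3 and divides |G| = 12.
Closing under the operation: H = {e, (1 2 4), (1 4 2)}, so |H| = 3.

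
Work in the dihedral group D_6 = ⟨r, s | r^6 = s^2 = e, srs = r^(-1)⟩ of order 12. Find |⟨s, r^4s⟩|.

6

|⟨s⟩| = 2 and |⟨r^4s⟩| = 2, so |H| is a multiple of lcm(2, 2) = 2 and divides |G| = 12.
Closing under the operation: H = {e, r^2, r^4, s, r^2s, r^4s}, so |H| = 6.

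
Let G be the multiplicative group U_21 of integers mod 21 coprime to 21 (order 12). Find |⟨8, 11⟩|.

6

|⟨8⟩| = 2 and |⟨11⟩| = 6, so |H| is a multiple of lcm(2, 6) = 6 and divides |G| = 12.
Closing under the operation: H = {1, 2, 4, 8, 11, 16}, so |H| = 6.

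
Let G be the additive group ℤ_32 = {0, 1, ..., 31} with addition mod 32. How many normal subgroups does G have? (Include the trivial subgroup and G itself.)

G is abelian, so every subgroup is normal.
G has 6 subgroups in total, hence 6 normal subgroups.

6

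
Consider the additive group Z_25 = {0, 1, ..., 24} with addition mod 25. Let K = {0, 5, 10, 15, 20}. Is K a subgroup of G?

|K| = 5 divides |G| = 25, consistent with Lagrange.
K contains the identity, every element's inverse is in K, and K is closed under +: it is a subgroup.
In fact K = ⟨20⟩.

Yes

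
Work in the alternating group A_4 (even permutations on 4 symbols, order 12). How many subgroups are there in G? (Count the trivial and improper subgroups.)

10

|G| = 12, so by Lagrange every subgroup order divides 12. Divisors: 1, 2, 3, 4, 6, 12.
Subgroups by order — order 1: 1; order 2: 3; order 3: 4; order 4: 1; order 6: 0; order 12: 1.
Total: 1 + 3 + 4 + 1 + 0 + 1 = 10.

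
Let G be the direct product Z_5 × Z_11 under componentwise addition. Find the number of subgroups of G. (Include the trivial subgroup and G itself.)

4

|G| = 55, so by Lagrange every subgroup order divides 55. Divisors: 1, 5, 11, 55.
Subgroups by order — order 1: 1; order 5: 1; order 11: 1; order 55: 1.
Total: 1 + 1 + 1 + 1 = 4.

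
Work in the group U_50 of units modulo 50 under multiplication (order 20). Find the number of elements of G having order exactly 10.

The elements of order 10 are: 9, 19, 29, 39.
That's 4.

4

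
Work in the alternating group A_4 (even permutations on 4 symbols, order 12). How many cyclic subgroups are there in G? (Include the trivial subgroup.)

8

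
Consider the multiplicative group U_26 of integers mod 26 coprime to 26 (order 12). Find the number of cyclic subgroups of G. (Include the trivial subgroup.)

A cyclic subgroup of order d is generated by each of its φ(d) elements of order d, so the cyclic subgroups of order d number (#elements of order d)/φ(d).
Cyclic subgroups by order — order 1: 1; order 2: 1; order 3: 1; order 4: 1; order 6: 1; order 12: 1.
Total: 6.

6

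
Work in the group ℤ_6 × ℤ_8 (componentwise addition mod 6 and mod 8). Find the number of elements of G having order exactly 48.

An element (a,b) has order lcm(ord(a), ord(b)); count pairs with lcm equal to 48.
Enumerating gives 0 such elements.

0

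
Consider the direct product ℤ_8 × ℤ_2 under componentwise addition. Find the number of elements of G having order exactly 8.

8

An element (a,b) has order lcm(ord(a), ord(b)); count pairs with lcm equal to 8.
Enumerating gives 8 such elements.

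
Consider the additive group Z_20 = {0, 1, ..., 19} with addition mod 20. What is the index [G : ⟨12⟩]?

4

|⟨12⟩| = 5 and |G| = 20.
By Lagrange, [G : H] = |G|/|H| = 20/5 = 4.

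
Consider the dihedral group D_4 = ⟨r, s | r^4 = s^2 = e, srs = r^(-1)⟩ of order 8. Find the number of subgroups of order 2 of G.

|G| = 8 and 2 | 8, so subgroups of order 2 are possible by Lagrange.
The subgroups of order 2 are: {e, r^2}; {e, r^2s}; {e, r^3s}; {e, rs}; … (5 in all).
So G has 5 subgroups of order 2.

5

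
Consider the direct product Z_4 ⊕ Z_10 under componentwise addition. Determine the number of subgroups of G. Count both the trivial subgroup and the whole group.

16

|G| = 40, so by Lagrange every subgroup order divides 40. Divisors: 1, 2, 4, 5, 8, 10, 20, 40.
Subgroups by order — order 1: 1; order 2: 3; order 4: 3; order 5: 1; order 8: 1; order 10: 3; order 20: 3; order 40: 1.
Total: 1 + 3 + 3 + 1 + 1 + 3 + 3 + 1 = 16.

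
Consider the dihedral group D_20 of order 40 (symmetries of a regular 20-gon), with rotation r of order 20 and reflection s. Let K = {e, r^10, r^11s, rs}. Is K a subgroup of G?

Yes

|K| = 4 divides |G| = 40, consistent with Lagrange.
K contains the identity, every element's inverse is in K, and K is closed under ·: it is a subgroup.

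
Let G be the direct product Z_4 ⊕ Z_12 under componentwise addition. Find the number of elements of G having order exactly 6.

An element (a,b) has order lcm(ord(a), ord(b)); count pairs with lcm equal to 6.
Enumerating gives 6 such elements.

6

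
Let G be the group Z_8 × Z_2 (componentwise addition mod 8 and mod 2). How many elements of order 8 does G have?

8

An element (a,b) has order lcm(ord(a), ord(b)); count pairs with lcm equal to 8.
Enumerating gives 8 such elements.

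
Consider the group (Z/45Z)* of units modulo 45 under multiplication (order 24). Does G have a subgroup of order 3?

Yes

3 | 24. A subgroup of order 3 is {1, 16, 31}.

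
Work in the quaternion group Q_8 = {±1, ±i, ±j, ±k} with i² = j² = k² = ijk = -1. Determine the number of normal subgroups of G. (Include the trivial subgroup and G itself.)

6

G has 6 subgroups. Checking conjugation-invariance by order — order 1: 1/1 normal; order 2: 1/1 normal; order 4: 3/3 normal; order 8: 1/1 normal.
Total normal subgroups: 6.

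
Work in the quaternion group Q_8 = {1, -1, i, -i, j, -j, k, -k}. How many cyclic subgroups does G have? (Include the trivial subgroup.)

5

Group the elements of G by the cyclic subgroup they generate; each cyclic subgroup of order d accounts for φ(d) elements.
Cyclic subgroups by order — order 1: 1; order 2: 1; order 4: 3.
Total: 5.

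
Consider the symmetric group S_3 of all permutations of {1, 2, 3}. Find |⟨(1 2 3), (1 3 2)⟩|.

3

|⟨(1 2 3)⟩| = 3 and |⟨(1 3 2)⟩| = 3, so |H| is a multiple of lcm(3, 3) = 3 and divides |G| = 6.
Closing under the operation: H = {e, (1 2 3), (1 3 2)}, so |H| = 3.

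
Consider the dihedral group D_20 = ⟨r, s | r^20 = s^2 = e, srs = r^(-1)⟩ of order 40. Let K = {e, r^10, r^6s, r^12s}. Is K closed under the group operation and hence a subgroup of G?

Closure fails: r^12s · r^6s = r^6 ∉ K. So K is not a subgroup.

No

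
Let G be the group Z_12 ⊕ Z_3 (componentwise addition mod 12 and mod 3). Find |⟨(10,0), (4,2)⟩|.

18

|⟨(10,0)⟩| = 6 and |⟨(4,2)⟩| = 3, so |H| is a multiple of lcm(6, 3) = 6 and divides |G| = 36.
Closing under the operation: H = {(0,0), (0,1), (0,2), (2,0), (2,1), (2,2), (4,0), (4,1), (4,2), (6,0), (6,1), (6,2), (8,0), (8,1), (8,2), (10,0), (10,1), (10,2)}, so |H| = 18.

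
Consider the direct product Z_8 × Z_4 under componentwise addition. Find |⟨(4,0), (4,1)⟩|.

|⟨(4,0)⟩| = 2 and |⟨(4,1)⟩| = 4, so |H| is a multiple of lcm(2, 4) = 4 and divides |G| = 32.
Closing under the operation: H = {(0,0), (0,1), (0,2), (0,3), (4,0), (4,1), (4,2), (4,3)}, so |H| = 8.

8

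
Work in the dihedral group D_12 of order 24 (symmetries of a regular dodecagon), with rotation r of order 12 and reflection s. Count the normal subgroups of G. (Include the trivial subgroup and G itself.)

G has 34 subgroups. Checking conjugation-invariance by order — order 1: 1/1 normal; order 2: 1/13 normal; order 3: 1/1 normal; order 4: 1/7 normal; order 6: 1/5 normal; order 8: 0/3 normal; order 12: 3/3 normal; order 24: 1/1 normal.
Total normal subgroups: 9.

9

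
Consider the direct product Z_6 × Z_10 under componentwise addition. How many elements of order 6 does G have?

6

An element (a,b) has order lcm(ord(a), ord(b)); count pairs with lcm equal to 6.
Enumerating gives 6 such elements.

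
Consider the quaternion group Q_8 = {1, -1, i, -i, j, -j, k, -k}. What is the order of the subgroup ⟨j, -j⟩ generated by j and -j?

4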